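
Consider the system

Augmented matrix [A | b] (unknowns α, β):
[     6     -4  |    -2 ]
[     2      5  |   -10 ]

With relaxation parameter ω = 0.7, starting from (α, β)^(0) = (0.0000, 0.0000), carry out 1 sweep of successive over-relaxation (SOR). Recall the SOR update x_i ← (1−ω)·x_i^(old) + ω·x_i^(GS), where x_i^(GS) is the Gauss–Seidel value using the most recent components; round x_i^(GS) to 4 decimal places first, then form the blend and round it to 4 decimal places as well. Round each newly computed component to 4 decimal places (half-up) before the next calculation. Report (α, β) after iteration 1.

Iteration 1:
  α: GS value = (-2 - (-4)·0.0000) / (6) = -0.3333;  α ← (1−ω)·0.0000 + ω·-0.3333 = -0.2333
  β: GS value = (-10 - (2)·-0.2333) / (5) = -1.9067;  β ← (1−ω)·0.0000 + ω·-1.9067 = -1.3347

(-0.2333, -1.3347)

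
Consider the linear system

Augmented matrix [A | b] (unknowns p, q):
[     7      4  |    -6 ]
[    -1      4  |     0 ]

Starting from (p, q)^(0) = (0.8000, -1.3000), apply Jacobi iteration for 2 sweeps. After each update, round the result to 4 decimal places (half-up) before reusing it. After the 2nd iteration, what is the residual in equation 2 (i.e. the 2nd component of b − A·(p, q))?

Iteration 1:
  p = (-6 - (4)·-1.3000) / (7) = -0.1143
  q = (0 - (-1)·0.8000) / (4) = 0.2000
Iteration 2:
  p = (-6 - (4)·0.2000) / (7) = -0.9714
  q = (0 - (-1)·-0.1143) / (4) = -0.0286
Residual b − A·x = (0.9142, -0.8570)

-0.8570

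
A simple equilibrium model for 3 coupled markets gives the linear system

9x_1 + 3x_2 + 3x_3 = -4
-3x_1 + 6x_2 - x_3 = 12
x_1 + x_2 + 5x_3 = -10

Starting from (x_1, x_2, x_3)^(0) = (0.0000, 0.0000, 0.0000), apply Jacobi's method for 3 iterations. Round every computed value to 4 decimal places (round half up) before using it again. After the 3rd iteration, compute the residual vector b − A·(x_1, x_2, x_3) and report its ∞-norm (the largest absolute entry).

Iteration 1:
  x_1 = (-4 - (3)·0.0000 - (3)·0.0000) / (9) = -0.4444
  x_2 = (12 - (-3)·0.0000 - (-1)·0.0000) / (6) = 2.0000
  x_3 = (-10 - (1)·0.0000 - (1)·0.0000) / (5) = -2.0000
Iteration 2:
  x_1 = (-4 - (3)·2.0000 - (3)·-2.0000) / (9) = -0.4444
  x_2 = (12 - (-3)·-0.4444 - (-1)·-2.0000) / (6) = 1.4445
  x_3 = (-10 - (1)·-0.4444 - (1)·2.0000) / (5) = -2.3111
Iteration 3:
  x_1 = (-4 - (3)·1.4445 - (3)·-2.3111) / (9) = -0.1556
  x_2 = (12 - (-3)·-0.4444 - (-1)·-2.3111) / (6) = 1.3926
  x_3 = (-10 - (1)·-0.4444 - (1)·1.4445) / (5) = -2.2000
Residual b − A·x = (-0.1774, 0.9776, -0.2370); ∞-norm = 0.9776

0.9776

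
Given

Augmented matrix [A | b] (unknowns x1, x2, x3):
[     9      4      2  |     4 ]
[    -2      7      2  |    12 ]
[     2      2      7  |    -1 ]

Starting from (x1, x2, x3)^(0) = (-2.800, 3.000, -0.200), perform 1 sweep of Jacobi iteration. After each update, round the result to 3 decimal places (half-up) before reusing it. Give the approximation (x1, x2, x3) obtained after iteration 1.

(-0.844, 0.971, -0.200)

Iteration 1:
  x1 = (4 - (4)·3.000 - (2)·-0.200) / (9) = -0.844
  x2 = (12 - (-2)·-2.800 - (2)·-0.200) / (7) = 0.971
  x3 = (-1 - (2)·-2.800 - (2)·3.000) / (7) = -0.200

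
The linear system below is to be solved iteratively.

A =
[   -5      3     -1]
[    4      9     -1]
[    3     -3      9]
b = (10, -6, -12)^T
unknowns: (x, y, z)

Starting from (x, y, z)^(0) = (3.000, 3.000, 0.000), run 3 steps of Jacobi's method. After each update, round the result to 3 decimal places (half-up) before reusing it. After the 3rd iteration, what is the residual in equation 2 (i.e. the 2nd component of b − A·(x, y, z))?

-2.200

Iteration 1:
  x = (10 - (3)·3.000 - (-1)·0.000) / (-5) = -0.200
  y = (-6 - (4)·3.000 - (-1)·0.000) / (9) = -2.000
  z = (-12 - (3)·3.000 - (-3)·3.000) / (9) = -1.333
Iteration 2:
  x = (10 - (3)·-2.000 - (-1)·-1.333) / (-5) = -2.933
  y = (-6 - (4)·-0.200 - (-1)·-1.333) / (9) = -0.726
  z = (-12 - (3)·-0.200 - (-3)·-2.000) / (9) = -1.933
Iteration 3:
  x = (10 - (3)·-0.726 - (-1)·-1.933) / (-5) = -2.049
  y = (-6 - (4)·-2.933 - (-1)·-1.933) / (9) = 0.422
  z = (-12 - (3)·-2.933 - (-3)·-0.726) / (9) = -0.598
Residual b − A·x = (-2.109, -2.200, 0.795)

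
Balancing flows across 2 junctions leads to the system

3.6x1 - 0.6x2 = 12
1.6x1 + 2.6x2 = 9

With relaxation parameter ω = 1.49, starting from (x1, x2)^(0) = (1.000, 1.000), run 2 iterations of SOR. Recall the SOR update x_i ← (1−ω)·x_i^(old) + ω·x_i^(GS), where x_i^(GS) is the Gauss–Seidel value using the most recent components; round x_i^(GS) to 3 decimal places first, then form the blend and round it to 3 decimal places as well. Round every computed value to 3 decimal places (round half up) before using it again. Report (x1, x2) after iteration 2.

Iteration 1:
  x1: GS value = (12 - (-0.6)·1.000) / (3.6) = 3.500;  x1 ← (1−ω)·1.000 + ω·3.500 = 4.725
  x2: GS value = (9 - (1.6)·4.725) / (2.6) = 0.554;  x2 ← (1−ω)·1.000 + ω·0.554 = 0.335
Iteration 2:
  x1: GS value = (12 - (-0.6)·0.335) / (3.6) = 3.389;  x1 ← (1−ω)·4.725 + ω·3.389 = 2.734
  x2: GS value = (9 - (1.6)·2.734) / (2.6) = 1.779;  x2 ← (1−ω)·0.335 + ω·1.779 = 2.487

(2.734, 2.487)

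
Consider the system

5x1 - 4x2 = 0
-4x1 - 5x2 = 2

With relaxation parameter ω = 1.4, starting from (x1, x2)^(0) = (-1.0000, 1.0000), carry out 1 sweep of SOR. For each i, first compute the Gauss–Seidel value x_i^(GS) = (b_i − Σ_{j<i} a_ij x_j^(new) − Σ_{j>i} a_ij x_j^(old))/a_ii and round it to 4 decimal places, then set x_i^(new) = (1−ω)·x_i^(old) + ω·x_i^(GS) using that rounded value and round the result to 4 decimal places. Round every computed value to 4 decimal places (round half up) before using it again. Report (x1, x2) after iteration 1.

Iteration 1:
  x1: GS value = (0 - (-4)·1.0000) / (5) = 0.8000;  x1 ← (1−ω)·-1.0000 + ω·0.8000 = 1.5200
  x2: GS value = (2 - (-4)·1.5200) / (-5) = -1.6160;  x2 ← (1−ω)·1.0000 + ω·-1.6160 = -2.6624

(1.5200, -2.6624)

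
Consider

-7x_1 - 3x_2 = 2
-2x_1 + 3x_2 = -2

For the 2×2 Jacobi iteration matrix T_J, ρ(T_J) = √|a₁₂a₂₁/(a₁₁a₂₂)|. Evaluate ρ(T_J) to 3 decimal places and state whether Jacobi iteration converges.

a₁₂a₂₁/(a₁₁a₂₂) = (-3)·(-2) / ((-7)·(3)) = -0.285714
ρ = √|-0.285714| = √0.285714 = 0.535
ρ < 1, so Jacobi converges

0.535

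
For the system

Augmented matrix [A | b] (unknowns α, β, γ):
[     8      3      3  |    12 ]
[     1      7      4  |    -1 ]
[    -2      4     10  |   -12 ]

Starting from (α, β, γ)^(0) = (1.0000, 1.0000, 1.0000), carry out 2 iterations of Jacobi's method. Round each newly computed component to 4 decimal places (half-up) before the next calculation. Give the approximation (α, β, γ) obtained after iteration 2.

Iteration 1:
  α = (12 - (3)·1.0000 - (3)·1.0000) / (8) = 0.7500
  β = (-1 - (1)·1.0000 - (4)·1.0000) / (7) = -0.8571
  γ = (-12 - (-2)·1.0000 - (4)·1.0000) / (10) = -1.4000
Iteration 2:
  α = (12 - (3)·-0.8571 - (3)·-1.4000) / (8) = 2.3464
  β = (-1 - (1)·0.7500 - (4)·-1.4000) / (7) = 0.5500
  γ = (-12 - (-2)·0.7500 - (4)·-0.8571) / (10) = -0.7072

(2.3464, 0.5500, -0.7072)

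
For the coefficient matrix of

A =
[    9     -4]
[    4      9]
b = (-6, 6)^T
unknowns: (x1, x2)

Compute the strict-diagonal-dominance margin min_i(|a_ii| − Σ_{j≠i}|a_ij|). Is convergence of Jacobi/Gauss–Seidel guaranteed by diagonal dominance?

5

row 1: |9| − (4) = 5
row 2: |9| − (4) = 5
minimum over rows = 5 → strictly diagonally dominant (convergence guaranteed)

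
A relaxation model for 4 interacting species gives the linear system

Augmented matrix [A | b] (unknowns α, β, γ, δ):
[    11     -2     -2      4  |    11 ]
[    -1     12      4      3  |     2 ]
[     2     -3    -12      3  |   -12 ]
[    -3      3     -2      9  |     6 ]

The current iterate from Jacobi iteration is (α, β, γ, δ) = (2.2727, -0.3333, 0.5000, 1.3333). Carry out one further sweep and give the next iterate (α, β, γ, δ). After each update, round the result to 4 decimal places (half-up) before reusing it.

One sweep:
  α = (11 - (-2)·-0.3333 - (-2)·0.5000 - (4)·1.3333) / (11) = 0.5455
  β = (2 - (-1)·2.2727 - (4)·0.5000 - (3)·1.3333) / (12) = -0.1439
  γ = (-12 - (2)·2.2727 - (-3)·-0.3333 - (3)·1.3333) / (-12) = 1.7954
  δ = (6 - (-3)·2.2727 - (3)·-0.3333 - (-2)·0.5000) / (9) = 1.6464

(0.5455, -0.1439, 1.7954, 1.6464)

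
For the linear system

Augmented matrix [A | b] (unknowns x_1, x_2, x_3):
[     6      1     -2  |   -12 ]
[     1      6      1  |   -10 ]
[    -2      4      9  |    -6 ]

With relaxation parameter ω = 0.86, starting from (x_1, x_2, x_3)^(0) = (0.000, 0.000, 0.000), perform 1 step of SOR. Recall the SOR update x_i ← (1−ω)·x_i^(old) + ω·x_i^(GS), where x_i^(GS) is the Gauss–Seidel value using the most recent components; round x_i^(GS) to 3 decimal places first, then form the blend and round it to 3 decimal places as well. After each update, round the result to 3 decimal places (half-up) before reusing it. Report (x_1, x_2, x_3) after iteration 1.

Iteration 1:
  x_1: GS value = (-12 - (1)·0.000 - (-2)·0.000) / (6) = -2.000;  x_1 ← (1−ω)·0.000 + ω·-2.000 = -1.720
  x_2: GS value = (-10 - (1)·-1.720 - (1)·0.000) / (6) = -1.380;  x_2 ← (1−ω)·0.000 + ω·-1.380 = -1.187
  x_3: GS value = (-6 - (-2)·-1.720 - (4)·-1.187) / (9) = -0.521;  x_3 ← (1−ω)·0.000 + ω·-0.521 = -0.448

(-1.720, -1.187, -0.448)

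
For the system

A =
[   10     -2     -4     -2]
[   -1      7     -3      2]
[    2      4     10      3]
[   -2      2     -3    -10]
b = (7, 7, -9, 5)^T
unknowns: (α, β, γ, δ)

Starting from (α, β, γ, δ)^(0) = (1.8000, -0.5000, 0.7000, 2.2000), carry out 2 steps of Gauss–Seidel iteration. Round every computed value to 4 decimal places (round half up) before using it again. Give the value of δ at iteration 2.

-0.2090

Iteration 1:
  α = (7 - (-2)·-0.5000 - (-4)·0.7000 - (-2)·2.2000) / (10) = 1.3200
  β = (7 - (-1)·1.3200 - (-3)·0.7000 - (2)·2.2000) / (7) = 0.8600
  γ = (-9 - (2)·1.3200 - (4)·0.8600 - (3)·2.2000) / (10) = -2.1680
  δ = (5 - (-2)·1.3200 - (2)·0.8600 - (-3)·-2.1680) / (-10) = 0.0584
Iteration 2:
  α = (7 - (-2)·0.8600 - (-4)·-2.1680 - (-2)·0.0584) / (10) = 0.0165
  β = (7 - (-1)·0.0165 - (-3)·-2.1680 - (2)·0.0584) / (7) = 0.0565
  γ = (-9 - (2)·0.0165 - (4)·0.0565 - (3)·0.0584) / (10) = -0.9434
  δ = (5 - (-2)·0.0165 - (2)·0.0565 - (-3)·-0.9434) / (-10) = -0.2090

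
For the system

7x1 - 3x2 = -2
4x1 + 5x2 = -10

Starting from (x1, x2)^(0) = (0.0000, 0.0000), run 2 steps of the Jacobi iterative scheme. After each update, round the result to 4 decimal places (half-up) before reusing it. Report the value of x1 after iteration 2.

Iteration 1:
  x1 = (-2 - (-3)·0.0000) / (7) = -0.2857
  x2 = (-10 - (4)·0.0000) / (5) = -2.0000
Iteration 2:
  x1 = (-2 - (-3)·-2.0000) / (7) = -1.1429
  x2 = (-10 - (4)·-0.2857) / (5) = -1.7714

-1.1429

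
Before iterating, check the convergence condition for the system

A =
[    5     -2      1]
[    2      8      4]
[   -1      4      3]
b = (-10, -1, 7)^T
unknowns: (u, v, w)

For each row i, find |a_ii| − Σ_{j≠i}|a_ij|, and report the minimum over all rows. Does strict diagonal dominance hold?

-2

row 1: |5| − (2+1) = 2
row 2: |8| − (2+4) = 2
row 3: |3| − (1+4) = -2
minimum over rows = -2 → not strictly diagonally dominant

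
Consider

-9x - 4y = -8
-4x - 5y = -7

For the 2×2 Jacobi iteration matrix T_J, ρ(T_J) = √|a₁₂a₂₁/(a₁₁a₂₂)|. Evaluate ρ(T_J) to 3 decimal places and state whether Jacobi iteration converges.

0.596

a₁₂a₂₁/(a₁₁a₂₂) = (-4)·(-4) / ((-9)·(-5)) = 0.355556
ρ = √|0.355556| = √0.355556 = 0.596
ρ < 1, so Jacobi converges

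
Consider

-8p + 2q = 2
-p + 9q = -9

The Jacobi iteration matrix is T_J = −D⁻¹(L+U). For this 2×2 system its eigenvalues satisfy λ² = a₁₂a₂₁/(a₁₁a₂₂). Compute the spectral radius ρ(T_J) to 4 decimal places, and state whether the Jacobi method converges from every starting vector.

0.1667

a₁₂a₂₁/(a₁₁a₂₂) = (2)·(-1) / ((-8)·(9)) = 0.027778
ρ = √|0.027778| = √0.027778 = 0.1667
ρ < 1, so Jacobi converges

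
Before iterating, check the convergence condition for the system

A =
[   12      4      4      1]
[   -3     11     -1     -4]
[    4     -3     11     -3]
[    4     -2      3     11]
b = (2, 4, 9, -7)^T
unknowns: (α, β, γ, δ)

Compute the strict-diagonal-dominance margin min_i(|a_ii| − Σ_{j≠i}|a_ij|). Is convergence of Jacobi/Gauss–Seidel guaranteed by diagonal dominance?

row 1: |12| − (4+4+1) = 3
row 2: |11| − (3+1+4) = 3
row 3: |11| − (4+3+3) = 1
row 4: |11| − (4+2+3) = 2
minimum over rows = 1 → strictly diagonally dominant (convergence guaranteed)

1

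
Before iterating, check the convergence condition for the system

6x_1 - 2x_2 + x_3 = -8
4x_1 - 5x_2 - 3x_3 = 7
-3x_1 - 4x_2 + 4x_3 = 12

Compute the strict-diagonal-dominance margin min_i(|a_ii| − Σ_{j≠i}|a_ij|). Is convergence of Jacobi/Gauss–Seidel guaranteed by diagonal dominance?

row 1: |6| − (2+1) = 3
row 2: |-5| − (4+3) = -2
row 3: |4| − (3+4) = -3
minimum over rows = -3 → not strictly diagonally dominant

-3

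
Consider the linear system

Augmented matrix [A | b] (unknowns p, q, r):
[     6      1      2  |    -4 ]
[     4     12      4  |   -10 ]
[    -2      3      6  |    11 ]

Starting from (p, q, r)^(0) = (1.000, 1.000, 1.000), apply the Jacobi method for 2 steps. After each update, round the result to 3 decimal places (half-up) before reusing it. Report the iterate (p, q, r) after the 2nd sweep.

(-0.972, -1.000, 2.194)

Iteration 1:
  p = (-4 - (1)·1.000 - (2)·1.000) / (6) = -1.167
  q = (-10 - (4)·1.000 - (4)·1.000) / (12) = -1.500
  r = (11 - (-2)·1.000 - (3)·1.000) / (6) = 1.667
Iteration 2:
  p = (-4 - (1)·-1.500 - (2)·1.667) / (6) = -0.972
  q = (-10 - (4)·-1.167 - (4)·1.667) / (12) = -1.000
  r = (11 - (-2)·-1.167 - (3)·-1.500) / (6) = 2.194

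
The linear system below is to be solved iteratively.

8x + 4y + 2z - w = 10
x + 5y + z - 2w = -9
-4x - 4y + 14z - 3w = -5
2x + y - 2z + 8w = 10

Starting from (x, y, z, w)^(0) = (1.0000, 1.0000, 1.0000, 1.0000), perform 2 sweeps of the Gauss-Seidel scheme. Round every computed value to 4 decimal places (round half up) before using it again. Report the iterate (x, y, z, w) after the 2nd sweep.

(2.3762, -1.7058, 0.0905, 0.8918)

Iteration 1:
  x = (10 - (4)·1.0000 - (2)·1.0000 - (-1)·1.0000) / (8) = 0.6250
  y = (-9 - (1)·0.6250 - (1)·1.0000 - (-2)·1.0000) / (5) = -1.7250
  z = (-5 - (-4)·0.6250 - (-4)·-1.7250 - (-3)·1.0000) / (14) = -0.4571
  w = (10 - (2)·0.6250 - (1)·-1.7250 - (-2)·-0.4571) / (8) = 1.1951
Iteration 2:
  x = (10 - (4)·-1.7250 - (2)·-0.4571 - (-1)·1.1951) / (8) = 2.3762
  y = (-9 - (1)·2.3762 - (1)·-0.4571 - (-2)·1.1951) / (5) = -1.7058
  z = (-5 - (-4)·2.3762 - (-4)·-1.7058 - (-3)·1.1951) / (14) = 0.0905
  w = (10 - (2)·2.3762 - (1)·-1.7058 - (-2)·0.0905) / (8) = 0.8918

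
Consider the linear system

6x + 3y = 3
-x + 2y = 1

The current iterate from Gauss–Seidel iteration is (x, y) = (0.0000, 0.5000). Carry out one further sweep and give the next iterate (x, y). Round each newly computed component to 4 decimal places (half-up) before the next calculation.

(0.2500, 0.6250)

One sweep:
  x = (3 - (3)·0.5000) / (6) = 0.2500
  y = (1 - (-1)·0.2500) / (2) = 0.6250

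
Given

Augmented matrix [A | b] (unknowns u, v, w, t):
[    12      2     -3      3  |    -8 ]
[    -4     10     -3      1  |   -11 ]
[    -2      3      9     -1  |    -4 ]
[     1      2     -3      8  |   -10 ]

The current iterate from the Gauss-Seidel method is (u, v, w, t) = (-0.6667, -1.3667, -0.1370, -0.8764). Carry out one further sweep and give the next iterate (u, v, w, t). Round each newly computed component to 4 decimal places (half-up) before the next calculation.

One sweep:
  u = (-8 - (2)·-1.3667 - (-3)·-0.1370 - (3)·-0.8764) / (12) = -0.2540
  v = (-11 - (-4)·-0.2540 - (-3)·-0.1370 - (1)·-0.8764) / (10) = -1.1551
  w = (-4 - (-2)·-0.2540 - (3)·-1.1551 - (-1)·-0.8764) / (9) = -0.2132
  t = (-10 - (1)·-0.2540 - (2)·-1.1551 - (-3)·-0.2132) / (8) = -1.0094

(-0.2540, -1.1551, -0.2132, -1.0094)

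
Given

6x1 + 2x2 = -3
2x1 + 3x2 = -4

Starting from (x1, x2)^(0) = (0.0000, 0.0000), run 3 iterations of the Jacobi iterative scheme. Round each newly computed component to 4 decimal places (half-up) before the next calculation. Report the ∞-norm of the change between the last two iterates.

0.2963

Iteration 1:
  x1 = (-3 - (2)·0.0000) / (6) = -0.5000
  x2 = (-4 - (2)·0.0000) / (3) = -1.3333
Iteration 2:
  x1 = (-3 - (2)·-1.3333) / (6) = -0.0556
  x2 = (-4 - (2)·-0.5000) / (3) = -1.0000
Iteration 3:
  x1 = (-3 - (2)·-1.0000) / (6) = -0.1667
  x2 = (-4 - (2)·-0.0556) / (3) = -1.2963
Change: (-0.1111, -0.2963) → max |·| = 0.2963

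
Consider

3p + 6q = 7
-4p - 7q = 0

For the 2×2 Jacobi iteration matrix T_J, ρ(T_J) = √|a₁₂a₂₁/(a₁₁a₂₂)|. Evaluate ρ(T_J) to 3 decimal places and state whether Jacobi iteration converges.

1.069

a₁₂a₂₁/(a₁₁a₂₂) = (6)·(-4) / ((3)·(-7)) = 1.142857
ρ = √|1.142857| = √1.142857 = 1.069
ρ > 1, so Jacobi diverges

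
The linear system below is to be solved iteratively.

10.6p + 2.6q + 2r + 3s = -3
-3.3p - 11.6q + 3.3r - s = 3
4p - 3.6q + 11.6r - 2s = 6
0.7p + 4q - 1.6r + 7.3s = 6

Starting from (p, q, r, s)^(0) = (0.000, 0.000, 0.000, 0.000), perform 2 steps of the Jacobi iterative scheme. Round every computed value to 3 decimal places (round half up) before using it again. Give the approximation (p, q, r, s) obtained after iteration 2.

(-0.550, -0.102, 0.676, 1.104)

Iteration 1:
  p = (-3 - (2.6)·0.000 - (2)·0.000 - (3)·0.000) / (10.6) = -0.283
  q = (3 - (-3.3)·0.000 - (3.3)·0.000 - (-1)·0.000) / (-11.6) = -0.259
  r = (6 - (4)·0.000 - (-3.6)·0.000 - (-2)·0.000) / (11.6) = 0.517
  s = (6 - (0.7)·0.000 - (4)·0.000 - (-1.6)·0.000) / (7.3) = 0.822
Iteration 2:
  p = (-3 - (2.6)·-0.259 - (2)·0.517 - (3)·0.822) / (10.6) = -0.550
  q = (3 - (-3.3)·-0.283 - (3.3)·0.517 - (-1)·0.822) / (-11.6) = -0.102
  r = (6 - (4)·-0.283 - (-3.6)·-0.259 - (-2)·0.822) / (11.6) = 0.676
  s = (6 - (0.7)·-0.283 - (4)·-0.259 - (-1.6)·0.517) / (7.3) = 1.104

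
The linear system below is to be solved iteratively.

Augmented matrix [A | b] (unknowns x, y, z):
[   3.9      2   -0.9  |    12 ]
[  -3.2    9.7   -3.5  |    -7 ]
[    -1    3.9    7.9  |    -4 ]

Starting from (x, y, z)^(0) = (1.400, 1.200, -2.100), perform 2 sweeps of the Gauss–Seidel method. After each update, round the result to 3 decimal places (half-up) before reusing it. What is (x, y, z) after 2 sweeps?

(3.536, 0.500, -0.306)

Iteration 1:
  x = (12 - (2)·1.200 - (-0.9)·-2.100) / (3.9) = 1.977
  y = (-7 - (-3.2)·1.977 - (-3.5)·-2.100) / (9.7) = -0.827
  z = (-4 - (-1)·1.977 - (3.9)·-0.827) / (7.9) = 0.152
Iteration 2:
  x = (12 - (2)·-0.827 - (-0.9)·0.152) / (3.9) = 3.536
  y = (-7 - (-3.2)·3.536 - (-3.5)·0.152) / (9.7) = 0.500
  z = (-4 - (-1)·3.536 - (3.9)·0.500) / (7.9) = -0.306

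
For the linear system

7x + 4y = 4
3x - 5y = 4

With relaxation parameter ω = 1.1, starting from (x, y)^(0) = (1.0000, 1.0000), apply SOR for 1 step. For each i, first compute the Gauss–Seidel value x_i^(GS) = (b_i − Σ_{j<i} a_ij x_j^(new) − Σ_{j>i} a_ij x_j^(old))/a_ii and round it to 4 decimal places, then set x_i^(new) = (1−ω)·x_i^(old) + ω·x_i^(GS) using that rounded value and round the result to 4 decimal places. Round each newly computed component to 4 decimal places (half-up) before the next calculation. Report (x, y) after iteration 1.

Iteration 1:
  x: GS value = (4 - (4)·1.0000) / (7) = 0.0000;  x ← (1−ω)·1.0000 + ω·0.0000 = -0.1000
  y: GS value = (4 - (3)·-0.1000) / (-5) = -0.8600;  y ← (1−ω)·1.0000 + ω·-0.8600 = -1.0460

(-0.1000, -1.0460)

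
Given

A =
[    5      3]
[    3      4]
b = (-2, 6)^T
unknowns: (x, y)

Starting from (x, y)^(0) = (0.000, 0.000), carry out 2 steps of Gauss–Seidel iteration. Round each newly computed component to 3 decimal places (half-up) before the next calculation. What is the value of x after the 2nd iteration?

-1.480

Iteration 1:
  x = (-2 - (3)·0.000) / (5) = -0.400
  y = (6 - (3)·-0.400) / (4) = 1.800
Iteration 2:
  x = (-2 - (3)·1.800) / (5) = -1.480
  y = (6 - (3)·-1.480) / (4) = 2.610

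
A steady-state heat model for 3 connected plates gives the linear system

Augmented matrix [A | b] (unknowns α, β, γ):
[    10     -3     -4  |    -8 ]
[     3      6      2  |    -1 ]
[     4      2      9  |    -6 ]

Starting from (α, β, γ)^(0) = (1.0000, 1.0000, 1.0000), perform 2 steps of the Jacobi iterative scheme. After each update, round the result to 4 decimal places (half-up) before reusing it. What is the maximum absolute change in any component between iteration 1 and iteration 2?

1.5333

Iteration 1:
  α = (-8 - (-3)·1.0000 - (-4)·1.0000) / (10) = -0.1000
  β = (-1 - (3)·1.0000 - (2)·1.0000) / (6) = -1.0000
  γ = (-6 - (4)·1.0000 - (2)·1.0000) / (9) = -1.3333
Iteration 2:
  α = (-8 - (-3)·-1.0000 - (-4)·-1.3333) / (10) = -1.6333
  β = (-1 - (3)·-0.1000 - (2)·-1.3333) / (6) = 0.3278
  γ = (-6 - (4)·-0.1000 - (2)·-1.0000) / (9) = -0.4000
Change: (-1.5333, 1.3278, 0.9333) → max |·| = 1.5333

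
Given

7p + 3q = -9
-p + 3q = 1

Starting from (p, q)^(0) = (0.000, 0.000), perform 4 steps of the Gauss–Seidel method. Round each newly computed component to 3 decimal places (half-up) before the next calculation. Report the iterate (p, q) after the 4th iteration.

(-1.250, -0.083)

Iteration 1:
  p = (-9 - (3)·0.000) / (7) = -1.286
  q = (1 - (-1)·-1.286) / (3) = -0.095
Iteration 2:
  p = (-9 - (3)·-0.095) / (7) = -1.245
  q = (1 - (-1)·-1.245) / (3) = -0.082
Iteration 3:
  p = (-9 - (3)·-0.082) / (7) = -1.251
  q = (1 - (-1)·-1.251) / (3) = -0.084
Iteration 4:
  p = (-9 - (3)·-0.084) / (7) = -1.250
  q = (1 - (-1)·-1.250) / (3) = -0.083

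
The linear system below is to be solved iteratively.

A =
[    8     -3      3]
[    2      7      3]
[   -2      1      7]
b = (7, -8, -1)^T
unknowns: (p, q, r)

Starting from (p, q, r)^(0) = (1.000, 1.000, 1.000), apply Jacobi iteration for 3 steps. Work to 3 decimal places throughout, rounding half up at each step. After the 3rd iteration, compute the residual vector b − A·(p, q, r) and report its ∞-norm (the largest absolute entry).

0.916

Iteration 1:
  p = (7 - (-3)·1.000 - (3)·1.000) / (8) = 0.875
  q = (-8 - (2)·1.000 - (3)·1.000) / (7) = -1.857
  r = (-1 - (-2)·1.000 - (1)·1.000) / (7) = 0.000
Iteration 2:
  p = (7 - (-3)·-1.857 - (3)·0.000) / (8) = 0.179
  q = (-8 - (2)·0.875 - (3)·0.000) / (7) = -1.393
  r = (-1 - (-2)·0.875 - (1)·-1.857) / (7) = 0.372
Iteration 3:
  p = (7 - (-3)·-1.393 - (3)·0.372) / (8) = 0.213
  q = (-8 - (2)·0.179 - (3)·0.372) / (7) = -1.353
  r = (-1 - (-2)·0.179 - (1)·-1.393) / (7) = 0.107
Residual b − A·x = (0.916, 0.724, 0.030); ∞-norm = 0.916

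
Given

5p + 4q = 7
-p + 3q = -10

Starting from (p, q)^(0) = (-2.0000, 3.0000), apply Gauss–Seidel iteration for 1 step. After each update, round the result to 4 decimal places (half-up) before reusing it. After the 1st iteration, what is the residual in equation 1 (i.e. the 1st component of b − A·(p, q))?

26.6668

Iteration 1:
  p = (7 - (4)·3.0000) / (5) = -1.0000
  q = (-10 - (-1)·-1.0000) / (3) = -3.6667
Residual b − A·x = (26.6668, 0.0001)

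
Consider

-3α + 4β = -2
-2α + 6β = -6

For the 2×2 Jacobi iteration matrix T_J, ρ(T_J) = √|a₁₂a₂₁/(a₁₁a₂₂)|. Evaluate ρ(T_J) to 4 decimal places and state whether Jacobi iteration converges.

0.6667

a₁₂a₂₁/(a₁₁a₂₂) = (4)·(-2) / ((-3)·(6)) = 0.444444
ρ = √|0.444444| = √0.444444 = 0.6667
ρ < 1, so Jacobi converges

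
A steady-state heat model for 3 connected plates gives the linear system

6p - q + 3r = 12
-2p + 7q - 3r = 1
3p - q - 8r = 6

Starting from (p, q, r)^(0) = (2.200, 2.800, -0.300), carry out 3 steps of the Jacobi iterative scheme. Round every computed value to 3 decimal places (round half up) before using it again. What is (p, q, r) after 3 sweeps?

(2.053, 0.849, -0.005)

Iteration 1:
  p = (12 - (-1)·2.800 - (3)·-0.300) / (6) = 2.617
  q = (1 - (-2)·2.200 - (-3)·-0.300) / (7) = 0.643
  r = (6 - (3)·2.200 - (-1)·2.800) / (-8) = -0.275
Iteration 2:
  p = (12 - (-1)·0.643 - (3)·-0.275) / (6) = 2.245
  q = (1 - (-2)·2.617 - (-3)·-0.275) / (7) = 0.773
  r = (6 - (3)·2.617 - (-1)·0.643) / (-8) = 0.151
Iteration 3:
  p = (12 - (-1)·0.773 - (3)·0.151) / (6) = 2.053
  q = (1 - (-2)·2.245 - (-3)·0.151) / (7) = 0.849
  r = (6 - (3)·2.245 - (-1)·0.773) / (-8) = -0.005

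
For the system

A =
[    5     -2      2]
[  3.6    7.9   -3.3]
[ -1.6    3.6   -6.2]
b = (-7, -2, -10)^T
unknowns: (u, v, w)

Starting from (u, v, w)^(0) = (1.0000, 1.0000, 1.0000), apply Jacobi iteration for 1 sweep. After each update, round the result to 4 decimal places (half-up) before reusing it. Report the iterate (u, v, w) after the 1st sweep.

(-1.4000, -0.2911, 1.9355)

Iteration 1:
  u = (-7 - (-2)·1.0000 - (2)·1.0000) / (5) = -1.4000
  v = (-2 - (3.6)·1.0000 - (-3.3)·1.0000) / (7.9) = -0.2911
  w = (-10 - (-1.6)·1.0000 - (3.6)·1.0000) / (-6.2) = 1.9355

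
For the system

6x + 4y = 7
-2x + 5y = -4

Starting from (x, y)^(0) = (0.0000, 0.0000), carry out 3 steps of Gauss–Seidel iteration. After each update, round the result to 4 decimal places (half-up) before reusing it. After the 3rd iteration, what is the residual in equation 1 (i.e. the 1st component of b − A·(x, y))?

0.0952

Iteration 1:
  x = (7 - (4)·0.0000) / (6) = 1.1667
  y = (-4 - (-2)·1.1667) / (5) = -0.3333
Iteration 2:
  x = (7 - (4)·-0.3333) / (6) = 1.3889
  y = (-4 - (-2)·1.3889) / (5) = -0.2444
Iteration 3:
  x = (7 - (4)·-0.2444) / (6) = 1.3296
  y = (-4 - (-2)·1.3296) / (5) = -0.2682
Residual b − A·x = (0.0952, 0.0002)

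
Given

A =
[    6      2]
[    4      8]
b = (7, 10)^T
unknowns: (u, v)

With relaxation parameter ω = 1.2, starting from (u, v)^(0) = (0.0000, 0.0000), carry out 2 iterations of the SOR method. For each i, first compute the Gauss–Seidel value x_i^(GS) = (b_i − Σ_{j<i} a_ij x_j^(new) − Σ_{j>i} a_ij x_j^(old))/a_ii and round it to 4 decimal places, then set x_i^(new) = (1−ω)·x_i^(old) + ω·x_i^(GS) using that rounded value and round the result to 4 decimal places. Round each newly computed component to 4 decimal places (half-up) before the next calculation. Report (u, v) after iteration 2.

(0.8560, 0.8544)

Iteration 1:
  u: GS value = (7 - (2)·0.0000) / (6) = 1.1667;  u ← (1−ω)·0.0000 + ω·1.1667 = 1.4000
  v: GS value = (10 - (4)·1.4000) / (8) = 0.5500;  v ← (1−ω)·0.0000 + ω·0.5500 = 0.6600
Iteration 2:
  u: GS value = (7 - (2)·0.6600) / (6) = 0.9467;  u ← (1−ω)·1.4000 + ω·0.9467 = 0.8560
  v: GS value = (10 - (4)·0.8560) / (8) = 0.8220;  v ← (1−ω)·0.6600 + ω·0.8220 = 0.8544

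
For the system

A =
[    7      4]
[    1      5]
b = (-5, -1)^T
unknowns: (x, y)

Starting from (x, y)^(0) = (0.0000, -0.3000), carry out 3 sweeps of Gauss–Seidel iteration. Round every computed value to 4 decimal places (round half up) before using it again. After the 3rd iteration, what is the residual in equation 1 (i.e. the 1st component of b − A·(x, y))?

-0.0105

Iteration 1:
  x = (-5 - (4)·-0.3000) / (7) = -0.5429
  y = (-1 - (1)·-0.5429) / (5) = -0.0914
Iteration 2:
  x = (-5 - (4)·-0.0914) / (7) = -0.6621
  y = (-1 - (1)·-0.6621) / (5) = -0.0676
Iteration 3:
  x = (-5 - (4)·-0.0676) / (7) = -0.6757
  y = (-1 - (1)·-0.6757) / (5) = -0.0649
Residual b − A·x = (-0.0105, 0.0002)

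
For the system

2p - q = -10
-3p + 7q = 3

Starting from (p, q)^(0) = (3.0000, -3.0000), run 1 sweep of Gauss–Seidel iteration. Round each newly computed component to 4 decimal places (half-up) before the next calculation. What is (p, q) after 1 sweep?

Iteration 1:
  p = (-10 - (-1)·-3.0000) / (2) = -6.5000
  q = (3 - (-3)·-6.5000) / (7) = -2.3571

(-6.5000, -2.3571)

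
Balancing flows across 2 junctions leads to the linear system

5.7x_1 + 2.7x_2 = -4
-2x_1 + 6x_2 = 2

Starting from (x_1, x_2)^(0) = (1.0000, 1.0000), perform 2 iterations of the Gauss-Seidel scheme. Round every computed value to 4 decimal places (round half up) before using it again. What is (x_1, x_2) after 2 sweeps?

(-0.6740, 0.1087)

Iteration 1:
  x_1 = (-4 - (2.7)·1.0000) / (5.7) = -1.1754
  x_2 = (2 - (-2)·-1.1754) / (6) = -0.0585
Iteration 2:
  x_1 = (-4 - (2.7)·-0.0585) / (5.7) = -0.6740
  x_2 = (2 - (-2)·-0.6740) / (6) = 0.1087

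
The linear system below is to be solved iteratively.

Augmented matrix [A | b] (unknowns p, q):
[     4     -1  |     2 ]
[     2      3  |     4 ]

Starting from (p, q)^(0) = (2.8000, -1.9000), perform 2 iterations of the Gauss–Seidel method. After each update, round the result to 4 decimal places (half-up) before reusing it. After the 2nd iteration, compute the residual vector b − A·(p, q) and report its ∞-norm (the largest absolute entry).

0.5363

Iteration 1:
  p = (2 - (-1)·-1.9000) / (4) = 0.0250
  q = (4 - (2)·0.0250) / (3) = 1.3167
Iteration 2:
  p = (2 - (-1)·1.3167) / (4) = 0.8292
  q = (4 - (2)·0.8292) / (3) = 0.7805
Residual b − A·x = (-0.5363, 0.0001); ∞-norm = 0.5363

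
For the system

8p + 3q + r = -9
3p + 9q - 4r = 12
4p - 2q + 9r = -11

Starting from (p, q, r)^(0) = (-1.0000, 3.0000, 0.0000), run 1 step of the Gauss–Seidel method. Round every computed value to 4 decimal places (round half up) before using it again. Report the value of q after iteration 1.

2.0833

Iteration 1:
  p = (-9 - (3)·3.0000 - (1)·0.0000) / (8) = -2.2500
  q = (12 - (3)·-2.2500 - (-4)·0.0000) / (9) = 2.0833
  r = (-11 - (4)·-2.2500 - (-2)·2.0833) / (9) = 0.2407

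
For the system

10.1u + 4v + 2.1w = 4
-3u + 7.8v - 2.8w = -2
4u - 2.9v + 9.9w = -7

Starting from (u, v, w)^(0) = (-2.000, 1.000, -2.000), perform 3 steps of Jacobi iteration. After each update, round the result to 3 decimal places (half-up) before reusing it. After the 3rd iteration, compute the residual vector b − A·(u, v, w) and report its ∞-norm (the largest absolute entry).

1.051

Iteration 1:
  u = (4 - (4)·1.000 - (2.1)·-2.000) / (10.1) = 0.416
  v = (-2 - (-3)·-2.000 - (-2.8)·-2.000) / (7.8) = -1.744
  w = (-7 - (4)·-2.000 - (-2.9)·1.000) / (9.9) = 0.394
Iteration 2:
  u = (4 - (4)·-1.744 - (2.1)·0.394) / (10.1) = 1.005
  v = (-2 - (-3)·0.416 - (-2.8)·0.394) / (7.8) = 0.045
  w = (-7 - (4)·0.416 - (-2.9)·-1.744) / (9.9) = -1.386
Iteration 3:
  u = (4 - (4)·0.045 - (2.1)·-1.386) / (10.1) = 0.666
  v = (-2 - (-3)·1.005 - (-2.8)·-1.386) / (7.8) = -0.367
  w = (-7 - (4)·1.005 - (-2.9)·0.045) / (9.9) = -1.100
Residual b − A·x = (1.051, -0.219, 0.162); ∞-norm = 1.051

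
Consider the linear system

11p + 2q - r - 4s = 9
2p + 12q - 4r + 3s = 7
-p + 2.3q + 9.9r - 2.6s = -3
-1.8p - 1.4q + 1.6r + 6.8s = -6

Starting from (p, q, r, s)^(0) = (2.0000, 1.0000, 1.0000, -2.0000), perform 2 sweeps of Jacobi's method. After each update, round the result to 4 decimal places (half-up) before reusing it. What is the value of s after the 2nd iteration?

Iteration 1:
  p = (9 - (2)·1.0000 - (-1)·1.0000 - (-4)·-2.0000) / (11) = 0.0000
  q = (7 - (2)·2.0000 - (-4)·1.0000 - (3)·-2.0000) / (12) = 1.0833
  r = (-3 - (-1)·2.0000 - (2.3)·1.0000 - (-2.6)·-2.0000) / (9.9) = -0.8586
  s = (-6 - (-1.8)·2.0000 - (-1.4)·1.0000 - (1.6)·1.0000) / (6.8) = -0.3824
Iteration 2:
  p = (9 - (2)·1.0833 - (-1)·-0.8586 - (-4)·-0.3824) / (11) = 0.4041
  q = (7 - (2)·0.0000 - (-4)·-0.8586 - (3)·-0.3824) / (12) = 0.3927
  r = (-3 - (-1)·0.0000 - (2.3)·1.0833 - (-2.6)·-0.3824) / (9.9) = -0.6551
  s = (-6 - (-1.8)·0.0000 - (-1.4)·1.0833 - (1.6)·-0.8586) / (6.8) = -0.4573

-0.4573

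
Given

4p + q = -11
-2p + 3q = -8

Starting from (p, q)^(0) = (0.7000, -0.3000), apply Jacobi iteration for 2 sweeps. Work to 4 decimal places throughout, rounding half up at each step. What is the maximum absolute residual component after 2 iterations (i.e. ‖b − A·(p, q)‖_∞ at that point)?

2.2500

Iteration 1:
  p = (-11 - (1)·-0.3000) / (4) = -2.6750
  q = (-8 - (-2)·0.7000) / (3) = -2.2000
Iteration 2:
  p = (-11 - (1)·-2.2000) / (4) = -2.2000
  q = (-8 - (-2)·-2.6750) / (3) = -4.4500
Residual b − A·x = (2.2500, 0.9500); ∞-norm = 2.2500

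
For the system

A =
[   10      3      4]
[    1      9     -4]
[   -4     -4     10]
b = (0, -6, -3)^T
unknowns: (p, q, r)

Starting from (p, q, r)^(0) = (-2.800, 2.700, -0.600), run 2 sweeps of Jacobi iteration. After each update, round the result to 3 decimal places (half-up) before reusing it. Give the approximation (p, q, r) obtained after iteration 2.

Iteration 1:
  p = (0 - (3)·2.700 - (4)·-0.600) / (10) = -0.570
  q = (-6 - (1)·-2.800 - (-4)·-0.600) / (9) = -0.622
  r = (-3 - (-4)·-2.800 - (-4)·2.700) / (10) = -0.340
Iteration 2:
  p = (0 - (3)·-0.622 - (4)·-0.340) / (10) = 0.323
  q = (-6 - (1)·-0.570 - (-4)·-0.340) / (9) = -0.754
  r = (-3 - (-4)·-0.570 - (-4)·-0.622) / (10) = -0.777

(0.323, -0.754, -0.777)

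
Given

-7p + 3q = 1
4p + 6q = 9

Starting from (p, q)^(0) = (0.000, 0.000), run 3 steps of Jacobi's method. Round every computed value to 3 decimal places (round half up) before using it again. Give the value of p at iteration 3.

0.541

Iteration 1:
  p = (1 - (3)·0.000) / (-7) = -0.143
  q = (9 - (4)·0.000) / (6) = 1.500
Iteration 2:
  p = (1 - (3)·1.500) / (-7) = 0.500
  q = (9 - (4)·-0.143) / (6) = 1.595
Iteration 3:
  p = (1 - (3)·1.595) / (-7) = 0.541
  q = (9 - (4)·0.500) / (6) = 1.167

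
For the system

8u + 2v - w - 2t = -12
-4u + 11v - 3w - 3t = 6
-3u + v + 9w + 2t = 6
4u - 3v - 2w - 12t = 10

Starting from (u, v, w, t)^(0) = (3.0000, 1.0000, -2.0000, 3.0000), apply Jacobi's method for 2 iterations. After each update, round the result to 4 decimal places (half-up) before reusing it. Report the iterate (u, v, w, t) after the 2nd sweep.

Iteration 1:
  u = (-12 - (2)·1.0000 - (-1)·-2.0000 - (-2)·3.0000) / (8) = -1.2500
  v = (6 - (-4)·3.0000 - (-3)·-2.0000 - (-3)·3.0000) / (11) = 1.9091
  w = (6 - (-3)·3.0000 - (1)·1.0000 - (2)·3.0000) / (9) = 0.8889
  t = (10 - (4)·3.0000 - (-3)·1.0000 - (-2)·-2.0000) / (-12) = 0.2500
Iteration 2:
  u = (-12 - (2)·1.9091 - (-1)·0.8889 - (-2)·0.2500) / (8) = -1.8037
  v = (6 - (-4)·-1.2500 - (-3)·0.8889 - (-3)·0.2500) / (11) = 0.4015
  w = (6 - (-3)·-1.2500 - (1)·1.9091 - (2)·0.2500) / (9) = -0.0177
  t = (10 - (4)·-1.2500 - (-3)·1.9091 - (-2)·0.8889) / (-12) = -1.8754

(-1.8037, 0.4015, -0.0177, -1.8754)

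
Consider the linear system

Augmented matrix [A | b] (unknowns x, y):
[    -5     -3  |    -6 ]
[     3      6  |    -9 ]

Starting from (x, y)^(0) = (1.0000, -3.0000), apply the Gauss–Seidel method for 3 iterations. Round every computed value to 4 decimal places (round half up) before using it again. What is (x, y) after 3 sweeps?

(3.0000, -3.0000)

Iteration 1:
  x = (-6 - (-3)·-3.0000) / (-5) = 3.0000
  y = (-9 - (3)·3.0000) / (6) = -3.0000
Iteration 2:
  x = (-6 - (-3)·-3.0000) / (-5) = 3.0000
  y = (-9 - (3)·3.0000) / (6) = -3.0000
Iteration 3:
  x = (-6 - (-3)·-3.0000) / (-5) = 3.0000
  y = (-9 - (3)·3.0000) / (6) = -3.0000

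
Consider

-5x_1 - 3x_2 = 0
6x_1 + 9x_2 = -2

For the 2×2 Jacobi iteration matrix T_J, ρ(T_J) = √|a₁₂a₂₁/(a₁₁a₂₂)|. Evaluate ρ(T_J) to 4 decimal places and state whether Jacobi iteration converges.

0.6325

a₁₂a₂₁/(a₁₁a₂₂) = (-3)·(6) / ((-5)·(9)) = 0.400000
ρ = √|0.400000| = √0.400000 = 0.6325
ρ < 1, so Jacobi converges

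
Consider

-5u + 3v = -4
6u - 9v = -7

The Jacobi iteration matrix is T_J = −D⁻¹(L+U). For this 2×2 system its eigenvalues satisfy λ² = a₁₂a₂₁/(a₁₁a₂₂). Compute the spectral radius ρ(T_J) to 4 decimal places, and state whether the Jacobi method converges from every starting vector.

a₁₂a₂₁/(a₁₁a₂₂) = (3)·(6) / ((-5)·(-9)) = 0.400000
ρ = √|0.400000| = √0.400000 = 0.6325
ρ < 1, so Jacobi converges

0.6325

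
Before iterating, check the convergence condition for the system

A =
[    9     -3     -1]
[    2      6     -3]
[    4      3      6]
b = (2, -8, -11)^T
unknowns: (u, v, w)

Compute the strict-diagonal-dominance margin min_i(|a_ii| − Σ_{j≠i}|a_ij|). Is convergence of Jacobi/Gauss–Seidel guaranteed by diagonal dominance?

-1

row 1: |9| − (3+1) = 5
row 2: |6| − (2+3) = 1
row 3: |6| − (4+3) = -1
minimum over rows = -1 → not strictly diagonally dominant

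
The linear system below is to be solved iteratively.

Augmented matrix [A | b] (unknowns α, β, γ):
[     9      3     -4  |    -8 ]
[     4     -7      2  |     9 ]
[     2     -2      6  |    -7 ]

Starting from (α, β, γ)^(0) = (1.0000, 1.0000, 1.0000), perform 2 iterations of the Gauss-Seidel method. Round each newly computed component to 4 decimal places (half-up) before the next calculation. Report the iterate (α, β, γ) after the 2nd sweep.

(-1.0247, -2.2681, -1.5811)

Iteration 1:
  α = (-8 - (3)·1.0000 - (-4)·1.0000) / (9) = -0.7778
  β = (9 - (4)·-0.7778 - (2)·1.0000) / (-7) = -1.4445
  γ = (-7 - (2)·-0.7778 - (-2)·-1.4445) / (6) = -1.3889
Iteration 2:
  α = (-8 - (3)·-1.4445 - (-4)·-1.3889) / (9) = -1.0247
  β = (9 - (4)·-1.0247 - (2)·-1.3889) / (-7) = -2.2681
  γ = (-7 - (2)·-1.0247 - (-2)·-2.2681) / (6) = -1.5811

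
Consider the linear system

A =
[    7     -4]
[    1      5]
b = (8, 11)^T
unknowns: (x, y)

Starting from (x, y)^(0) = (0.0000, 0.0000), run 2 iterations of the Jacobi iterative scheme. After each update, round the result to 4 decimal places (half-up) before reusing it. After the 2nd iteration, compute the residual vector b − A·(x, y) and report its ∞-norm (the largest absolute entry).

1.2570

Iteration 1:
  x = (8 - (-4)·0.0000) / (7) = 1.1429
  y = (11 - (1)·0.0000) / (5) = 2.2000
Iteration 2:
  x = (8 - (-4)·2.2000) / (7) = 2.4000
  y = (11 - (1)·1.1429) / (5) = 1.9714
Residual b − A·x = (-0.9144, -1.2570); ∞-norm = 1.2570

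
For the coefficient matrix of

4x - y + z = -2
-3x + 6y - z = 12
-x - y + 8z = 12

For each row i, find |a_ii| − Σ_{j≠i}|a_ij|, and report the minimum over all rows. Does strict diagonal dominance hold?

2

row 1: |4| − (1+1) = 2
row 2: |6| − (3+1) = 2
row 3: |8| − (1+1) = 6
minimum over rows = 2 → strictly diagonally dominant (convergence guaranteed)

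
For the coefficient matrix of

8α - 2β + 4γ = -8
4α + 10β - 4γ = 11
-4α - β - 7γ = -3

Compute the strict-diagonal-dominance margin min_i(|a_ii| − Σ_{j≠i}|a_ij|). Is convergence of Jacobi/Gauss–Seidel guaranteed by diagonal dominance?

row 1: |8| − (2+4) = 2
row 2: |10| − (4+4) = 2
row 3: |-7| − (4+1) = 2
minimum over rows = 2 → strictly diagonally dominant (convergence guaranteed)

2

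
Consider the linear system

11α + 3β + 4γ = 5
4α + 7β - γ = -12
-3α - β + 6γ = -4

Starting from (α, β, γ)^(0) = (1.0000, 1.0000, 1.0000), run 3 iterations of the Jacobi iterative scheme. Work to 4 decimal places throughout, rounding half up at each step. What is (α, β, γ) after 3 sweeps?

Iteration 1:
  α = (5 - (3)·1.0000 - (4)·1.0000) / (11) = -0.1818
  β = (-12 - (4)·1.0000 - (-1)·1.0000) / (7) = -2.1429
  γ = (-4 - (-3)·1.0000 - (-1)·1.0000) / (6) = 0.0000
Iteration 2:
  α = (5 - (3)·-2.1429 - (4)·0.0000) / (11) = 1.0390
  β = (-12 - (4)·-0.1818 - (-1)·0.0000) / (7) = -1.6104
  γ = (-4 - (-3)·-0.1818 - (-1)·-2.1429) / (6) = -1.1147
Iteration 3:
  α = (5 - (3)·-1.6104 - (4)·-1.1147) / (11) = 1.2991
  β = (-12 - (4)·1.0390 - (-1)·-1.1147) / (7) = -2.4672
  γ = (-4 - (-3)·1.0390 - (-1)·-1.6104) / (6) = -0.4156

(1.2991, -2.4672, -0.4156)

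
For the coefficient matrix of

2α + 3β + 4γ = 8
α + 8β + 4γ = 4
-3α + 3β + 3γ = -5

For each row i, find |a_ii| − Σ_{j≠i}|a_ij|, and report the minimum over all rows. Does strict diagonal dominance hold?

row 1: |2| − (3+4) = -5
row 2: |8| − (1+4) = 3
row 3: |3| − (3+3) = -3
minimum over rows = -5 → not strictly diagonally dominant

-5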